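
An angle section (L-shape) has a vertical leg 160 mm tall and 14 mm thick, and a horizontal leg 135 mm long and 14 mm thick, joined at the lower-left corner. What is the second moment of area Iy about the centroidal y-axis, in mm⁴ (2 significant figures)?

Decompose the section into non-overlapping parts with the origin at the bottom-left of its bounding rectangle.
Vertical leg: 14 × 160, A = 2 240 mm², x = 7 mm, Ī = 36 587 mm⁴.
Horizontal leg (remainder): 121 × 14, A = 1 694 mm², x = 74.5 mm, Ī = 2 066 821 mm⁴.
Centroid: x̄ = ΣA·x / ΣA = 36.07 mm.
Transfer each piece to the centroidal y-axis using Ī + A·d² with d = x − 36.07:
  vertical leg: d = -29.07 mm → contributes +1 928 990 mm⁴
  horizontal leg (remainder): d = 38.43 mm → contributes +4 569 172 mm⁴
Total I = 6 498 162 mm⁴.

Iy ≈ 6.5 × 10⁶ mm⁴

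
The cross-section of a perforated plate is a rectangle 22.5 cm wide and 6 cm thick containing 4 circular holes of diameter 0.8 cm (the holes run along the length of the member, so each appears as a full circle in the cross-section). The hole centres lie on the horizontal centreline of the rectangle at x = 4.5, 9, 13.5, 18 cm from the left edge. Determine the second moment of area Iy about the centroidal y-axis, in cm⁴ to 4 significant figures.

Iy ≈ 5644 cm⁴

Treat the section as a set of non-overlapping primitives; coordinates are from the bounding-box lower-left.
Plate: 22.5 × 6, A = 135 cm², x = 11.25 cm, Ī = 5695.31 cm⁴.
Hole 1 (subtracted): ⌀0.8, A = 0.502655 cm², x = 4.5 cm, Ī = 0.0201062 cm⁴.
Hole 2 (subtracted): ⌀0.8, A = 0.502655 cm², x = 9 cm, Ī = 0.0201062 cm⁴.
Hole 3 (subtracted): ⌀0.8, A = 0.502655 cm², x = 13.5 cm, Ī = 0.0201062 cm⁴.
Hole 4 (subtracted): ⌀0.8, A = 0.502655 cm², x = 18 cm, Ī = 0.0201062 cm⁴.
By symmetry the centroid is at mid-width, x̄ = 11.25 cm.
Transfer each piece to the centroidal y-axis using Ī + A·d² with d = x − 11.25:
  plate: d = 0 cm → contributes +5695.31 cm⁴
  hole 1: d = -6.75 cm → contributes −22.9223 cm⁴
  hole 2: d = -2.25 cm → contributes −2.5648 cm⁴
  hole 3: d = 2.25 cm → contributes −2.5648 cm⁴
  hole 4: d = 6.75 cm → contributes −22.9223 cm⁴
Total I = 5644.34 cm⁴.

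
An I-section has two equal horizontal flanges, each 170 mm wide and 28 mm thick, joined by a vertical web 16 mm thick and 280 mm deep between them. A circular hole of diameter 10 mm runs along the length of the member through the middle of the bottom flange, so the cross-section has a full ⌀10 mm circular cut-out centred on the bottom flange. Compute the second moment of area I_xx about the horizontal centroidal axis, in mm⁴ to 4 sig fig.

I_xx ≈ 2.538 × 10⁸ mm⁴

Treat the section as a set of non-overlapping primitives; coordinates are from the bounding-box lower-left.
Bottom flange: 170 × 28, A = 4 760 mm², y = 14 mm, Ī = 310 987 mm⁴.
Web: 16 × 280, A = 4 480 mm², y = 168 mm, Ī = 29 269 333 mm⁴.
Top flange: 170 × 28, A = 4 760 mm², y = 322 mm, Ī = 310 987 mm⁴.
Hole (subtracted): ⌀10, A = 78.5398 mm², y = 14 mm, Ī = 490.874 mm⁴.
Centroid: ȳ = ΣA·y / ΣA = 168.869 mm.
Transfer each piece to the horizontal centroidal axis using Ī + A·d² with d = y − 168.869:
  bottom flange: d = -154.869 mm → contributes +114 476 488 mm⁴
  web: d = -0.868812 mm → contributes +29 272 715 mm⁴
  top flange: d = 153.131 mm → contributes +111 928 992 mm⁴
  hole: d = -154.869 mm → contributes −1 884 217 mm⁴
Total I = 253 793 977 mm⁴.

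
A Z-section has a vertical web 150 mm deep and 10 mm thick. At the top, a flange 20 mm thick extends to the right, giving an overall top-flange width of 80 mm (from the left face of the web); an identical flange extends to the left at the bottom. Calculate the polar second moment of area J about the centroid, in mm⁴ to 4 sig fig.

J ≈ 2.037 × 10⁷ mm⁴

Break the section into simple shapes (no overlaps), measuring from the bottom-left corner of the bounding box.
Web: 10 × 150, A = 1 500 mm², y = 75 mm, Ī = 2 812 500 mm⁴.
Top flange (beyond web): 70 × 20, A = 1 400 mm², y = 140 mm, Ī = 46666.7 mm⁴.
Bottom flange (beyond web): 70 × 20, A = 1 400 mm², y = 10 mm, Ī = 46666.7 mm⁴.
Centroid: ȳ = ΣA·y / ΣA = 75 mm.
Transfer each piece to the centroidal x-axis using Ī + A·d² with d = y − 75:
  web: d = 0 mm → contributes +2 812 500 mm⁴
  top flange (beyond web): d = 65 mm → contributes +5 961 667 mm⁴
  bottom flange (beyond web): d = -65 mm → contributes +5 961 667 mm⁴
Total I = 14 735 833 mm⁴.
For the y-axis: x̄ = 75 mm.
Repeating about the centroidal y-axis gives I_y = 5 635 833 mm⁴.
Polar second moment: J = I_x + I_y = 20 371 667 mm⁴.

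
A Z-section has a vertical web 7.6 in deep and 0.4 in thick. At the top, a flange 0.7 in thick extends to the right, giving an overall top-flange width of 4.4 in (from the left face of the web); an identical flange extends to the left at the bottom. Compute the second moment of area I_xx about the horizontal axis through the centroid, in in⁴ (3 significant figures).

Split into non-overlapping primitives; take the origin at the lower-left of the bounding box.
Web: 0.4 × 7.6, A = 3.04 in², y = 3.8 in, Ī = 14.633 in⁴.
Top flange (beyond web): 4 × 0.7, A = 2.8 in², y = 7.25 in, Ī = 0.11433 in⁴.
Bottom flange (beyond web): 4 × 0.7, A = 2.8 in², y = 0.35 in, Ī = 0.11433 in⁴.
Centroid: ȳ = ΣA·y / ΣA = 3.8 in.
Transfer each piece to the horizontal axis through the centroid using Ī + A·d² with d = y − 3.8:
  web: d = 0 in → contributes +14.633 in⁴
  top flange (beyond web): d = 3.45 in → contributes +33.441 in⁴
  bottom flange (beyond web): d = -3.45 in → contributes +33.441 in⁴
Total I = 81.515 in⁴.

I_xx ≈ 81.5 in⁴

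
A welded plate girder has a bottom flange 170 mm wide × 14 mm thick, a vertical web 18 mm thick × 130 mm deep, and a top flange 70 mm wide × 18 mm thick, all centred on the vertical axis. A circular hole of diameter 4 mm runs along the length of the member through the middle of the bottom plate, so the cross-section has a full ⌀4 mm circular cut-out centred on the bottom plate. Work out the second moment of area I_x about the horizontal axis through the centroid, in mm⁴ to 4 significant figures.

Break the section into simple shapes (no overlaps), measuring from the bottom-left corner of the bounding box.
Bottom plate: 170 × 14, A = 2 380 mm², y = 7 mm, Ī = 38873.3 mm⁴.
Web plate: 18 × 130, A = 2 340 mm², y = 79 mm, Ī = 3 295 500 mm⁴.
Top plate: 70 × 18, A = 1 260 mm², y = 153 mm, Ī = 34 020 mm⁴.
Hole (subtracted): ⌀4, A = 12.5664 mm², y = 7 mm, Ī = 12.5664 mm⁴.
Centroid: ȳ = ΣA·y / ΣA = 66.0606 mm.
Transfer each piece to the horizontal axis through the centroid using Ī + A·d² with d = y − 66.0606:
  bottom plate: d = -59.0606 mm → contributes +8 340 671 mm⁴
  web plate: d = 12.9394 mm → contributes +3 687 284 mm⁴
  top plate: d = 86.9394 mm → contributes +9 557 686 mm⁴
  hole: d = -59.0606 mm → contributes −43 846 mm⁴
Total I = 21 541 795 mm⁴.

I_x ≈ 2.154 × 10⁷ mm⁴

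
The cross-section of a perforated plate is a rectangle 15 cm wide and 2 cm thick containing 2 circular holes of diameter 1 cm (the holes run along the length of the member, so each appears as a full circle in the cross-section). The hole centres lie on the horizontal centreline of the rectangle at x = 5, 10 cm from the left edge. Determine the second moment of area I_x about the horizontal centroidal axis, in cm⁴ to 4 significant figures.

Break the section into simple shapes (no overlaps), measuring from the bottom-left corner of the bounding box.
Plate: 15 × 2, A = 30 cm², y = 1 cm, Ī = 10 cm⁴.
Hole 1 (subtracted): ⌀1, A = 0.785398 cm², y = 1 cm, Ī = 0.0490874 cm⁴.
Hole 2 (subtracted): ⌀1, A = 0.785398 cm², y = 1 cm, Ī = 0.0490874 cm⁴.
By symmetry the centroid is at mid-height, ȳ = 1 cm.
All pieces are centred on the horizontal centroidal axis, so I = ΣĪ (holes subtracted) = 9.90183 cm⁴.

I_x ≈ 9.902 cm⁴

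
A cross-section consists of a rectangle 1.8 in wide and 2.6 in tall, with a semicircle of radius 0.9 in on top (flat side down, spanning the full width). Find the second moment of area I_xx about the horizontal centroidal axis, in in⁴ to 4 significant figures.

I_xx ≈ 5.539 in⁴

Decompose the section into non-overlapping parts with the origin at the bottom-left of its bounding rectangle.
Rectangular body: 1.8 × 2.6, A = 4.68 in², y = 1.3 in, Ī = 2.6364 in⁴.
Semicircular cap: semicircle r = 0.9, A = 1.27235 in², y = 2.98197 in, Ī = 0.0720115 in⁴.
Centroid: ȳ = ΣA·y / ΣA = 1.65953 in.
Transfer each piece to the horizontal centroidal axis using Ī + A·d² with d = y − 1.65953:
  rectangular body: d = -0.35953 in → contributes +3.24135 in⁴
  semicircular cap: d = 1.32244 in → contributes +2.29715 in⁴
Total I = 5.5385 in⁴.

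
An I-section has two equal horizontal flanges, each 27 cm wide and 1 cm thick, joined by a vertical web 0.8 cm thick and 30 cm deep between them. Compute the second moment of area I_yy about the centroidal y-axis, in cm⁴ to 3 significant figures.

Decompose the section into non-overlapping parts with the origin at the bottom-left of its bounding rectangle.
Bottom flange: 27 × 1, A = 27 cm², x = 13.5 cm, Ī = 1640.3 cm⁴.
Web: 0.8 × 30, A = 24 cm², x = 13.5 cm, Ī = 1.28 cm⁴.
Top flange: 27 × 1, A = 27 cm², x = 13.5 cm, Ī = 1640.3 cm⁴.
By symmetry the centroid is at mid-width, x̄ = 13.5 cm.
All pieces are centred on the centroidal y-axis, so I = ΣĪ = 3281.8 cm⁴.

I_yy ≈ 3280 cm⁴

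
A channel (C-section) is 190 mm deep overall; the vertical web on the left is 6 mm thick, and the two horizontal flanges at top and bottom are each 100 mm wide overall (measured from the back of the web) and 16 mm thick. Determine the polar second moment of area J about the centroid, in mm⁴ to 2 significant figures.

J ≈ 3.1 × 10⁷ mm⁴

Break the section into simple shapes (no overlaps), measuring from the bottom-left corner of the bounding box.
Web: 6 × 190, A = 1 140 mm², y = 95 mm, Ī = 3 429 500 mm⁴.
Top flange (beyond web): 94 × 16, A = 1 504 mm², y = 182 mm, Ī = 32 085 mm⁴.
Bottom flange (beyond web): 94 × 16, A = 1 504 mm², y = 8 mm, Ī = 32 085 mm⁴.
By symmetry the centroid is at mid-height, ȳ = 95 mm.
Transfer each piece to the centroidal x-axis using Ī + A·d² with d = y − 95:
  web: d = 0 mm → contributes +3 429 500 mm⁴
  top flange (beyond web): d = 87 mm → contributes +11 415 861 mm⁴
  bottom flange (beyond web): d = -87 mm → contributes +11 415 861 mm⁴
Total I = 26 261 223 mm⁴.
For the y-axis: x̄ = 39.26 mm.
Repeating about the centroidal y-axis gives I_y = 4 285 042 mm⁴.
Polar second moment: J = I_x + I_y = 30 546 264 mm⁴.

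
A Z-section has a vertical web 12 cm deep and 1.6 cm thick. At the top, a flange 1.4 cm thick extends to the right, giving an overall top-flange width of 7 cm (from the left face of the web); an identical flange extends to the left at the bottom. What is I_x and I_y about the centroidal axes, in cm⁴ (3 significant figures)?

I_x ≈ 658 cm⁴, I_y ≈ 226 cm⁴

Break the section into simple shapes (no overlaps), measuring from the bottom-left corner of the bounding box.
Web: 1.6 × 12, A = 19.2 cm², y = 6 cm, Ī = 230.4 cm⁴.
Top flange (beyond web): 5.4 × 1.4, A = 7.56 cm², y = 11.3 cm, Ī = 1.2348 cm⁴.
Bottom flange (beyond web): 5.4 × 1.4, A = 7.56 cm², y = 0.7 cm, Ī = 1.2348 cm⁴.
Centroid: ȳ = ΣA·y / ΣA = 6 cm.
Transfer each piece to the centroidal x-axis using Ī + A·d² with d = y − 6:
  web: d = 0 cm → contributes +230.4 cm⁴
  top flange (beyond web): d = 5.3 cm → contributes +213.6 cm⁴
  bottom flange (beyond web): d = -5.3 cm → contributes +213.6 cm⁴
Total I = 657.59 cm⁴.
For the y-axis: x̄ = 6.2 cm.
Repeating about the centroidal y-axis gives I_y = 226.06 cm⁴.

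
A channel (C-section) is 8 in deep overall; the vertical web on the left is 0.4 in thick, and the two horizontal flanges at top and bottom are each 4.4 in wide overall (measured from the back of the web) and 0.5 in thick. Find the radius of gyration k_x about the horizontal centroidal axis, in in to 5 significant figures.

Decompose the section into non-overlapping parts with the origin at the bottom-left of its bounding rectangle.
Web: 0.4 × 8, A = 3.2 in², y = 4 in, Ī = 17.06667 in⁴.
Top flange (beyond web): 4 × 0.5, A = 2 in², y = 7.75 in, Ī = 0.04166667 in⁴.
Bottom flange (beyond web): 4 × 0.5, A = 2 in², y = 0.25 in, Ī = 0.04166667 in⁴.
By symmetry the centroid is at mid-height, ȳ = 4 in.
Transfer each piece to the horizontal centroidal axis using Ī + A·d² with d = y − 4:
  web: d = 0 in → contributes +17.06667 in⁴
  top flange (beyond web): d = 3.75 in → contributes +28.16667 in⁴
  bottom flange (beyond web): d = -3.75 in → contributes +28.16667 in⁴
Total I = 73.4 in⁴.
Radius of gyration: k = √(I/A) = √(73.4 / 7.2) = 3.192874 in.

k_x ≈ 3.1929 in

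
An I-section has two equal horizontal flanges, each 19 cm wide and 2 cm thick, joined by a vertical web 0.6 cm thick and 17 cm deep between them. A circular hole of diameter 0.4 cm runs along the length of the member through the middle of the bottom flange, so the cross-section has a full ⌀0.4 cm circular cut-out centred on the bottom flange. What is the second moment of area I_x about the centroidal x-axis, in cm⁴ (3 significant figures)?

Break the section into simple shapes (no overlaps), measuring from the bottom-left corner of the bounding box.
Bottom flange: 19 × 2, A = 38 cm², y = 1 cm, Ī = 12.667 cm⁴.
Web: 0.6 × 17, A = 10.2 cm², y = 10.5 cm, Ī = 245.65 cm⁴.
Top flange: 19 × 2, A = 38 cm², y = 20 cm, Ī = 12.667 cm⁴.
Hole (subtracted): ⌀0.4, A = 0.12566 cm², y = 1 cm, Ī = 0.0012566 cm⁴.
Centroid: ȳ = ΣA·y / ΣA = 10.514 cm.
Transfer each piece to the centroidal x-axis using Ī + A·d² with d = y − 10.514:
  bottom flange: d = -9.5139 cm → contributes +3452.2 cm⁴
  web: d = -0.013869 cm → contributes +245.65 cm⁴
  top flange: d = 9.4861 cm → contributes +3432.2 cm⁴
  hole: d = -9.5139 cm → contributes −11.376 cm⁴
Total I = 7118.6 cm⁴.

I_x ≈ 7120 cm⁴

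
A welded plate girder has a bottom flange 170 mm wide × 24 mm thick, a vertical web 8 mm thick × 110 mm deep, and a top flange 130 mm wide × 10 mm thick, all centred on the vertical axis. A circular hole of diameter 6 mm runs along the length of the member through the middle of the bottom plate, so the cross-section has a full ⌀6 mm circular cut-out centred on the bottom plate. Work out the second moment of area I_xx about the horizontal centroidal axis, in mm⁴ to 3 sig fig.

I_xx ≈ 1.80 × 10⁷ mm⁴

Break the section into simple shapes (no overlaps), measuring from the bottom-left corner of the bounding box.
Bottom plate: 170 × 24, A = 4 080 mm², y = 12 mm, Ī = 195 840 mm⁴.
Web plate: 8 × 110, A = 880 mm², y = 79 mm, Ī = 887 333 mm⁴.
Top plate: 130 × 10, A = 1 300 mm², y = 139 mm, Ī = 10 833 mm⁴.
Hole (subtracted): ⌀6, A = 28.274 mm², y = 12 mm, Ī = 63.617 mm⁴.
Centroid: ȳ = ΣA·y / ΣA = 47.955 mm.
Transfer each piece to the horizontal centroidal axis using Ī + A·d² with d = y − 47.955:
  bottom plate: d = -35.955 mm → contributes +5 470 229 mm⁴
  web plate: d = 31.045 mm → contributes +1 735 485 mm⁴
  top plate: d = 91.045 mm → contributes +10 786 847 mm⁴
  hole: d = -35.955 mm → contributes −36 615 mm⁴
Total I = 17 955 947 mm⁴.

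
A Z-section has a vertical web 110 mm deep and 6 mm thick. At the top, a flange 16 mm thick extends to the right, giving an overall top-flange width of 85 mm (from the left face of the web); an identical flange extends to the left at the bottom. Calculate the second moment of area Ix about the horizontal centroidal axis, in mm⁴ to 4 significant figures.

Ix ≈ 6.304 × 10⁶ mm⁴

Split into non-overlapping primitives; take the origin at the lower-left of the bounding box.
Web: 6 × 110, A = 660 mm², y = 55 mm, Ī = 665 500 mm⁴.
Top flange (beyond web): 79 × 16, A = 1 264 mm², y = 102 mm, Ī = 26965.3 mm⁴.
Bottom flange (beyond web): 79 × 16, A = 1 264 mm², y = 8 mm, Ī = 26965.3 mm⁴.
Centroid: ȳ = ΣA·y / ΣA = 55 mm.
Transfer each piece to the horizontal centroidal axis using Ī + A·d² with d = y − 55:
  web: d = 0 mm → contributes +665 500 mm⁴
  top flange (beyond web): d = 47 mm → contributes +2 819 141 mm⁴
  bottom flange (beyond web): d = -47 mm → contributes +2 819 141 mm⁴
Total I = 6 303 783 mm⁴.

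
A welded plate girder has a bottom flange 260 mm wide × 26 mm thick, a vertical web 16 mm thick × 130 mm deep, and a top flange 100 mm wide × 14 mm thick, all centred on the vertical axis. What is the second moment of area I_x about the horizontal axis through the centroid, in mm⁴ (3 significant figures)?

I_x ≈ 3.40 × 10⁷ mm⁴

Decompose the section into non-overlapping parts with the origin at the bottom-left of its bounding rectangle.
Bottom plate: 260 × 26, A = 6 760 mm², y = 13 mm, Ī = 380 813 mm⁴.
Web plate: 16 × 130, A = 2 080 mm², y = 91 mm, Ī = 2 929 333 mm⁴.
Top plate: 100 × 14, A = 1 400 mm², y = 163 mm, Ī = 22 867 mm⁴.
Centroid: ȳ = ΣA·y / ΣA = 49.352 mm.
Transfer each piece to the horizontal axis through the centroid using Ī + A·d² with d = y − 49.352:
  bottom plate: d = -36.352 mm → contributes +9 313 721 mm⁴
  web plate: d = 41.648 mm → contributes +6 537 285 mm⁴
  top plate: d = 113.65 mm → contributes +18 105 221 mm⁴
Total I = 33 956 228 mm⁴.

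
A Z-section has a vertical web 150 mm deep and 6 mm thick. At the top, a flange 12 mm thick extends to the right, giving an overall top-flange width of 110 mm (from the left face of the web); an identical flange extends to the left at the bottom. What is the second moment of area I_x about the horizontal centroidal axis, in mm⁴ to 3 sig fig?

Split into non-overlapping primitives; take the origin at the lower-left of the bounding box.
Web: 6 × 150, A = 900 mm², y = 75 mm, Ī = 1 687 500 mm⁴.
Top flange (beyond web): 104 × 12, A = 1 248 mm², y = 144 mm, Ī = 14 976 mm⁴.
Bottom flange (beyond web): 104 × 12, A = 1 248 mm², y = 6 mm, Ī = 14 976 mm⁴.
Centroid: ȳ = ΣA·y / ΣA = 75 mm.
Transfer each piece to the horizontal centroidal axis using Ī + A·d² with d = y − 75:
  web: d = 0 mm → contributes +1 687 500 mm⁴
  top flange (beyond web): d = 69 mm → contributes +5 956 704 mm⁴
  bottom flange (beyond web): d = -69 mm → contributes +5 956 704 mm⁴
Total I = 13 600 908 mm⁴.

I_x ≈ 1.36 × 10⁷ mm⁴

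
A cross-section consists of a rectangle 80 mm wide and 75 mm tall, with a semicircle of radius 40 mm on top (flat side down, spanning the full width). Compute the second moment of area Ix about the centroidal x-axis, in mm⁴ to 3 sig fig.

Ix ≈ 8.35 × 10⁶ mm⁴

Decompose the section into non-overlapping parts with the origin at the bottom-left of its bounding rectangle.
Rectangular body: 80 × 75, A = 6 000 mm², y = 37.5 mm, Ī = 2 812 500 mm⁴.
Semicircular cap: semicircle r = 40, A = 2513.3 mm², y = 91.977 mm, Ī = 280 978 mm⁴.
Centroid: ȳ = ΣA·y / ΣA = 53.582 mm.
Transfer each piece to the centroidal x-axis using Ī + A·d² with d = y − 53.582:
  rectangular body: d = -16.082 mm → contributes +4 364 374 mm⁴
  semicircular cap: d = 38.394 mm → contributes +3 985 805 mm⁴
Total I = 8 350 179 mm⁴.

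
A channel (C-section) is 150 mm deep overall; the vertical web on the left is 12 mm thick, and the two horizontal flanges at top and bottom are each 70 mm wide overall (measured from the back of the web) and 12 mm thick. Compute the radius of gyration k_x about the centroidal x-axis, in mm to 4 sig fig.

k_x ≈ 56.02 mm

Break the section into simple shapes (no overlaps), measuring from the bottom-left corner of the bounding box.
Web: 12 × 150, A = 1 800 mm², y = 75 mm, Ī = 3 375 000 mm⁴.
Top flange (beyond web): 58 × 12, A = 696 mm², y = 144 mm, Ī = 8 352 mm⁴.
Bottom flange (beyond web): 58 × 12, A = 696 mm², y = 6 mm, Ī = 8 352 mm⁴.
By symmetry the centroid is at mid-height, ȳ = 75 mm.
Transfer each piece to the centroidal x-axis using Ī + A·d² with d = y − 75:
  web: d = 0 mm → contributes +3 375 000 mm⁴
  top flange (beyond web): d = 69 mm → contributes +3 322 008 mm⁴
  bottom flange (beyond web): d = -69 mm → contributes +3 322 008 mm⁴
Total I = 10 019 016 mm⁴.
Radius of gyration: k = √(I/A) = √(10 019 016 / 3 192) = 56.0249 mm.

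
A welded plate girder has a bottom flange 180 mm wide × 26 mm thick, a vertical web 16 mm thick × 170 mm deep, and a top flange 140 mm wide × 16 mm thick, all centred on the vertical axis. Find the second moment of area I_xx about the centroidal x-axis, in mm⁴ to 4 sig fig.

I_xx ≈ 6.468 × 10⁷ mm⁴

Break the section into simple shapes (no overlaps), measuring from the bottom-left corner of the bounding box.
Bottom plate: 180 × 26, A = 4 680 mm², y = 13 mm, Ī = 263 640 mm⁴.
Web plate: 16 × 170, A = 2 720 mm², y = 111 mm, Ī = 6 550 667 mm⁴.
Top plate: 140 × 16, A = 2 240 mm², y = 204 mm, Ī = 47786.7 mm⁴.
Centroid: ȳ = ΣA·y / ΣA = 85.0332 mm.
Transfer each piece to the centroidal x-axis using Ī + A·d² with d = y − 85.0332:
  bottom plate: d = -72.0332 mm → contributes +24 547 136 mm⁴
  web plate: d = 25.9668 mm → contributes +8 384 695 mm⁴
  top plate: d = 118.967 mm → contributes +31 750 732 mm⁴
Total I = 64 682 563 mm⁴.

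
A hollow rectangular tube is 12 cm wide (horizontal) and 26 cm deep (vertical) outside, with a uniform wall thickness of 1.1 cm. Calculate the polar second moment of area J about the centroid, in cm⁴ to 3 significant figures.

Split into non-overlapping primitives; take the origin at the lower-left of the bounding box.
Outer rectangle: 12 × 26, A = 312 cm², y = 13 cm, Ī = 17 576 cm⁴.
Inner void (subtracted): 9.8 × 23.8, A = 233.24 cm², y = 13 cm, Ī = 11 010 cm⁴.
By symmetry the centroid is at mid-height, ȳ = 13 cm.
All pieces are centred on the centroidal x-axis, so I = ΣĪ (holes subtracted) = 6566.3 cm⁴.
Repeating about the centroidal y-axis gives I_y = 1877.3 cm⁴.
Polar second moment: J = I_x + I_y = 8443.6 cm⁴.

J ≈ 8440 cm⁴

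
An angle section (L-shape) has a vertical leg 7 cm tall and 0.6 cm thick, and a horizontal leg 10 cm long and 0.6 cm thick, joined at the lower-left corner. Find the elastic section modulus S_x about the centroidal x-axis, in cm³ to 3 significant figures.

S_x ≈ 7.87 cm³

Break the section into simple shapes (no overlaps), measuring from the bottom-left corner of the bounding box.
Vertical leg: 0.6 × 7, A = 4.2 cm², y = 3.5 cm, Ī = 17.15 cm⁴.
Horizontal leg (remainder): 9.4 × 0.6, A = 5.64 cm², y = 0.3 cm, Ī = 0.1692 cm⁴.
Centroid: ȳ = ΣA·y / ΣA = 1.6659 cm.
Transfer each piece to the centroidal x-axis using Ī + A·d² with d = y − 1.6659:
  vertical leg: d = 1.8341 cm → contributes +31.279 cm⁴
  horizontal leg (remainder): d = -1.3659 cm → contributes +10.691 cm⁴
Total I = 41.97 cm⁴.
Extreme fibre distance c = 5.3341 cm; S = I/c = 7.8682 cm³.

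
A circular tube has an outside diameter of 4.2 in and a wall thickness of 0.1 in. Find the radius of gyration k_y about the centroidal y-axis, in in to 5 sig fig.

k_y ≈ 1.4500 in

Split into non-overlapping primitives; take the origin at the lower-left of the bounding box.
Outer circle: ⌀4.2, A = 13.85442 in², x = 2.1 in, Ī = 15.2745 in⁴.
Bore (subtracted): ⌀4, A = 12.56637 in², x = 2.1 in, Ī = 12.56637 in⁴.
By symmetry the centroid is at mid-width, x̄ = 2.1 in.
All pieces are centred on the centroidal y-axis, so I = ΣĪ (holes subtracted) = 2.708131 in⁴.
Radius of gyration: k = √(I/A) = √(2.708131 / 1.288053) = 1.45 in.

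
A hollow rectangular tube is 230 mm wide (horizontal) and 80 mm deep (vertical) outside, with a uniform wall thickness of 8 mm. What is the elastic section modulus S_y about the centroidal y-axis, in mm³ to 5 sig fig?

Split into non-overlapping primitives; take the origin at the lower-left of the bounding box.
Outer rectangle: 230 × 80, A = 18 400 mm², x = 115 mm, Ī = 81 113 333 mm⁴.
Inner void (subtracted): 214 × 64, A = 13 696 mm², x = 115 mm, Ī = 52 268 501 mm⁴.
By symmetry the centroid is at mid-width, x̄ = 115 mm.
All pieces are centred on the centroidal y-axis, so I = ΣĪ (holes subtracted) = 28 844 832 mm⁴.
Extreme fibre distance c = 115 mm; S = I/c = 250824.6 mm³.

S_y ≈ 2.5082 × 10⁵ mm³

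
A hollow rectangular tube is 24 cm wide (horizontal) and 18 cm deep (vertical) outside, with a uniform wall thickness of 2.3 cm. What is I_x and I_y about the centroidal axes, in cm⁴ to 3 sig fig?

I_x ≈ 7770 cm⁴, I_y ≈ 1.26 × 10⁴ cm⁴

Split into non-overlapping primitives; take the origin at the lower-left of the bounding box.
Outer rectangle: 24 × 18, A = 432 cm², y = 9 cm, Ī = 11 664 cm⁴.
Inner void (subtracted): 19.4 × 13.4, A = 259.96 cm², y = 9 cm, Ī = 3889.9 cm⁴.
By symmetry the centroid is at mid-height, ȳ = 9 cm.
All pieces are centred on the centroidal x-axis, so I = ΣĪ (holes subtracted) = 7774.1 cm⁴.
Repeating about the centroidal y-axis gives I_y = 12 583 cm⁴.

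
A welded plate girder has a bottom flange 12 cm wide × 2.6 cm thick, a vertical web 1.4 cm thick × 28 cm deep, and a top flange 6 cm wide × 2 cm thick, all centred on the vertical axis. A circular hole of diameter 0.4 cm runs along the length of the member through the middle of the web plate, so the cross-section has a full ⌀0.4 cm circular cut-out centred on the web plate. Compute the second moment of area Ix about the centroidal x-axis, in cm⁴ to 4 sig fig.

Ix ≈ 1.151 × 10⁴ cm⁴

Treat the section as a set of non-overlapping primitives; coordinates are from the bounding-box lower-left.
Bottom plate: 12 × 2.6, A = 31.2 cm², y = 1.3 cm, Ī = 17.576 cm⁴.
Web plate: 1.4 × 28, A = 39.2 cm², y = 16.6 cm, Ī = 2561.07 cm⁴.
Top plate: 6 × 2, A = 12 cm², y = 31.6 cm, Ī = 4 cm⁴.
Hole (subtracted): ⌀0.4, A = 0.125664 cm², y = 16.6 cm, Ī = 0.00125664 cm⁴.
Centroid: ȳ = ΣA·y / ΣA = 12.9858 cm.
Transfer each piece to the centroidal x-axis using Ī + A·d² with d = y − 12.9858:
  bottom plate: d = -11.6858 cm → contributes +4278.15 cm⁴
  web plate: d = 3.61425 cm → contributes +3073.13 cm⁴
  top plate: d = 18.6142 cm → contributes +4161.88 cm⁴
  hole: d = 3.61425 cm → contributes −1.64278 cm⁴
Total I = 11511.5 cm⁴.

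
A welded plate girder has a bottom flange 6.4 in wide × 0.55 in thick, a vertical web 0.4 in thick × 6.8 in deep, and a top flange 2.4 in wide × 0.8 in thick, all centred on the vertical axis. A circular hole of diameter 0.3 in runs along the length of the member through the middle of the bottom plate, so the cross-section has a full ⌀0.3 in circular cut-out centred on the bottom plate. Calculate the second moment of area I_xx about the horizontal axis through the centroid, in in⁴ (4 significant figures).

Decompose the section into non-overlapping parts with the origin at the bottom-left of its bounding rectangle.
Bottom plate: 6.4 × 0.55, A = 3.52 in², y = 0.275 in, Ī = 0.0887333 in⁴.
Web plate: 0.4 × 6.8, A = 2.72 in², y = 3.95 in, Ī = 10.4811 in⁴.
Top plate: 2.4 × 0.8, A = 1.92 in², y = 7.75 in, Ī = 0.1024 in⁴.
Hole (subtracted): ⌀0.3, A = 0.0706858 in², y = 0.275 in, Ī = 0.000397608 in⁴.
Centroid: ȳ = ΣA·y / ΣA = 3.2849 in.
Transfer each piece to the horizontal axis through the centroid using Ī + A·d² with d = y − 3.2849:
  bottom plate: d = -3.0099 in → contributes +31.9781 in⁴
  web plate: d = 0.665103 in → contributes +11.6843 in⁴
  top plate: d = 4.4651 in → contributes +38.3817 in⁴
  hole: d = -3.0099 in → contributes −0.640774 in⁴
Total I = 81.4033 in⁴.

I_xx ≈ 81.40 in⁴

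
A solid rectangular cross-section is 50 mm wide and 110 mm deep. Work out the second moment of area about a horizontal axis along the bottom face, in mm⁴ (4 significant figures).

The section: 50 × 110, A = 5 500 mm², y = 55 mm, Ī = 5 545 833 mm⁴.
Transfer it to a horizontal axis along the bottom face using Ī + A·d² with d = y − 0:
  the section: d = 55 mm → contributes +22 183 333 mm⁴
Total I = 22 183 333 mm⁴.

I_base ≈ 2.218 × 10⁷ mm⁴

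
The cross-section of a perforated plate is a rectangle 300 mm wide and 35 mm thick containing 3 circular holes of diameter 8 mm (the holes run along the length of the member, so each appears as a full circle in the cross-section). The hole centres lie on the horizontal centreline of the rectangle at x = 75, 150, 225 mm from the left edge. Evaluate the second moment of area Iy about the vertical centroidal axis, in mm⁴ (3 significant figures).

Decompose the section into non-overlapping parts with the origin at the bottom-left of its bounding rectangle.
Plate: 300 × 35, A = 10 500 mm², x = 150 mm, Ī = 78 750 000 mm⁴.
Hole 1 (subtracted): ⌀8, A = 50.265 mm², x = 75 mm, Ī = 201.06 mm⁴.
Hole 2 (subtracted): ⌀8, A = 50.265 mm², x = 150 mm, Ī = 201.06 mm⁴.
Hole 3 (subtracted): ⌀8, A = 50.265 mm², x = 225 mm, Ī = 201.06 mm⁴.
By symmetry the centroid is at mid-width, x̄ = 150 mm.
Transfer each piece to the vertical centroidal axis using Ī + A·d² with d = x − 150:
  plate: d = 0 mm → contributes +78 750 000 mm⁴
  hole 1: d = -75 mm → contributes −282 944 mm⁴
  hole 2: d = 0 mm → contributes −201.06 mm⁴
  hole 3: d = 75 mm → contributes −282 944 mm⁴
Total I = 78 183 910 mm⁴.

Iy ≈ 7.82 × 10⁷ mm⁴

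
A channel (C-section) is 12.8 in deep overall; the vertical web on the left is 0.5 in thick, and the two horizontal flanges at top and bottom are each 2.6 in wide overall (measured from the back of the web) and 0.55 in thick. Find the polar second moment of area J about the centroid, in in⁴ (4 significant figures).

Treat the section as a set of non-overlapping primitives; coordinates are from the bounding-box lower-left.
Web: 0.5 × 12.8, A = 6.4 in², y = 6.4 in, Ī = 87.3813 in⁴.
Top flange (beyond web): 2.1 × 0.55, A = 1.155 in², y = 12.525 in, Ī = 0.0291156 in⁴.
Bottom flange (beyond web): 2.1 × 0.55, A = 1.155 in², y = 0.275 in, Ī = 0.0291156 in⁴.
By symmetry the centroid is at mid-height, ȳ = 6.4 in.
Transfer each piece to the centroidal x-axis using Ī + A·d² with d = y − 6.4:
  web: d = 0 in → contributes +87.3813 in⁴
  top flange (beyond web): d = 6.125 in → contributes +43.3597 in⁴
  bottom flange (beyond web): d = -6.125 in → contributes +43.3597 in⁴
Total I = 174.101 in⁴.
For the y-axis: x̄ = 0.594776 in.
Repeating about the centroidal y-axis gives I_y = 3.8508 in⁴.
Polar second moment: J = I_x + I_y = 177.951 in⁴.

J ≈ 178.0 in⁴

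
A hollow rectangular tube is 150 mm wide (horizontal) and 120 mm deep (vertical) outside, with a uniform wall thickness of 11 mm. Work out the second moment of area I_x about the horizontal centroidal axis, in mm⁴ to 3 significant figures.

I_x ≈ 1.16 × 10⁷ mm⁴

Break the section into simple shapes (no overlaps), measuring from the bottom-left corner of the bounding box.
Outer rectangle: 150 × 120, A = 18 000 mm², y = 60 mm, Ī = 21 600 000 mm⁴.
Inner void (subtracted): 128 × 98, A = 12 544 mm², y = 60 mm, Ī = 10 039 381 mm⁴.
By symmetry the centroid is at mid-height, ȳ = 60 mm.
All pieces are centred on the horizontal centroidal axis, so I = ΣĪ (holes subtracted) = 11 560 619 mm⁴.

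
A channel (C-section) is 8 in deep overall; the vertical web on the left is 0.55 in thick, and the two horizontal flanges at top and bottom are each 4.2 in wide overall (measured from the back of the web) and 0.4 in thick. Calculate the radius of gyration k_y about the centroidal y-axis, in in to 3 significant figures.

k_y ≈ 1.23 in

Decompose the section into non-overlapping parts with the origin at the bottom-left of its bounding rectangle.
Web: 0.55 × 8, A = 4.4 in², x = 0.275 in, Ī = 0.11092 in⁴.
Top flange (beyond web): 3.65 × 0.4, A = 1.46 in², x = 2.375 in, Ī = 1.6209 in⁴.
Bottom flange (beyond web): 3.65 × 0.4, A = 1.46 in², x = 2.375 in, Ī = 1.6209 in⁴.
Centroid: x̄ = ΣA·x / ΣA = 1.1127 in.
Transfer each piece to the centroidal y-axis using Ī + A·d² with d = x − 1.1127:
  web: d = -0.8377 in → contributes +3.1986 in⁴
  top flange (beyond web): d = 1.2623 in → contributes +3.9473 in⁴
  bottom flange (beyond web): d = 1.2623 in → contributes +3.9473 in⁴
Total I = 11.093 in⁴.
Radius of gyration: k = √(I/A) = √(11.093 / 7.32) = 1.231 in.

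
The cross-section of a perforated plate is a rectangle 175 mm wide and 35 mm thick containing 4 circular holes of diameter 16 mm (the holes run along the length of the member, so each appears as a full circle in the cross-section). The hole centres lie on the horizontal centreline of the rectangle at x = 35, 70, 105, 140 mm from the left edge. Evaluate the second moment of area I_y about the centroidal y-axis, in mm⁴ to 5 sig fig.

I_y ≈ 1.4387 × 10⁷ mm⁴

Break the section into simple shapes (no overlaps), measuring from the bottom-left corner of the bounding box.
Plate: 175 × 35, A = 6 125 mm², x = 87.5 mm, Ī = 15 631 510 mm⁴.
Hole 1 (subtracted): ⌀16, A = 201.0619 mm², x = 35 mm, Ī = 3216.991 mm⁴.
Hole 2 (subtracted): ⌀16, A = 201.0619 mm², x = 70 mm, Ī = 3216.991 mm⁴.
Hole 3 (subtracted): ⌀16, A = 201.0619 mm², x = 105 mm, Ī = 3216.991 mm⁴.
Hole 4 (subtracted): ⌀16, A = 201.0619 mm², x = 140 mm, Ī = 3216.991 mm⁴.
By symmetry the centroid is at mid-width, x̄ = 87.5 mm.
Transfer each piece to the centroidal y-axis using Ī + A·d² with d = x − 87.5:
  plate: d = 0 mm → contributes +15 631 510 mm⁴
  hole 1: d = -52.5 mm → contributes −557393.9 mm⁴
  hole 2: d = -17.5 mm → contributes −64792.21 mm⁴
  hole 3: d = 17.5 mm → contributes −64792.21 mm⁴
  hole 4: d = 52.5 mm → contributes −557393.9 mm⁴
Total I = 14 387 138 mm⁴.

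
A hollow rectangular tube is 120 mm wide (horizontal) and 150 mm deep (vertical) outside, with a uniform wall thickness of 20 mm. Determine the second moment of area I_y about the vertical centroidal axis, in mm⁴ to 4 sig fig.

I_y ≈ 1.691 × 10⁷ mm⁴

Split into non-overlapping primitives; take the origin at the lower-left of the bounding box.
Outer rectangle: 120 × 150, A = 18 000 mm², x = 60 mm, Ī = 21 600 000 mm⁴.
Inner void (subtracted): 80 × 110, A = 8 800 mm², x = 60 mm, Ī = 4 693 333 mm⁴.
By symmetry the centroid is at mid-width, x̄ = 60 mm.
All pieces are centred on the vertical centroidal axis, so I = ΣĪ (holes subtracted) = 16 906 667 mm⁴.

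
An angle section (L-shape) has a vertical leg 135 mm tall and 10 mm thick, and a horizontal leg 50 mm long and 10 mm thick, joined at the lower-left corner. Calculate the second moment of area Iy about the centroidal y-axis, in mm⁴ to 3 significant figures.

Split into non-overlapping primitives; take the origin at the lower-left of the bounding box.
Vertical leg: 10 × 135, A = 1 350 mm², x = 5 mm, Ī = 11 250 mm⁴.
Horizontal leg (remainder): 40 × 10, A = 400 mm², x = 30 mm, Ī = 53 333 mm⁴.
Centroid: x̄ = ΣA·x / ΣA = 10.714 mm.
Transfer each piece to the centroidal y-axis using Ī + A·d² with d = x − 10.714:
  vertical leg: d = -5.7143 mm → contributes +55 332 mm⁴
  horizontal leg (remainder): d = 19.286 mm → contributes +202 109 mm⁴
Total I = 257 440 mm⁴.

Iy ≈ 2.57 × 10⁵ mm⁴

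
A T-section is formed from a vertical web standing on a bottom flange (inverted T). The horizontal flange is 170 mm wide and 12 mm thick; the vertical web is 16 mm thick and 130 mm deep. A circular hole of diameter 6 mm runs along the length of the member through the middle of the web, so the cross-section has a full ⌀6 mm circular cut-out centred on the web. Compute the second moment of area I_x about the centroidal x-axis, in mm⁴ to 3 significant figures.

Split into non-overlapping primitives; take the origin at the lower-left of the bounding box.
Flange: 170 × 12, A = 2 040 mm², y = 6 mm, Ī = 24 480 mm⁴.
Web: 16 × 130, A = 2 080 mm², y = 77 mm, Ī = 2 929 333 mm⁴.
Hole (subtracted): ⌀6, A = 28.274 mm², y = 77 mm, Ī = 63.617 mm⁴.
Centroid: ȳ = ΣA·y / ΣA = 41.602 mm.
Transfer each piece to the centroidal x-axis using Ī + A·d² with d = y − 41.602:
  flange: d = -35.602 mm → contributes +2 610 146 mm⁴
  web: d = 35.398 mm → contributes +5 535 651 mm⁴
  hole: d = 35.398 mm → contributes −35 492 mm⁴
Total I = 8 110 305 mm⁴.

I_x ≈ 8.11 × 10⁶ mm⁴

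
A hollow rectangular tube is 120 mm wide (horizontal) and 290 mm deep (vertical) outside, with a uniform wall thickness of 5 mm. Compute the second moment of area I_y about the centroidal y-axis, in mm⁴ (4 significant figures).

Break the section into simple shapes (no overlaps), measuring from the bottom-left corner of the bounding box.
Outer rectangle: 120 × 290, A = 34 800 mm², x = 60 mm, Ī = 41 760 000 mm⁴.
Inner void (subtracted): 110 × 280, A = 30 800 mm², x = 60 mm, Ī = 31 056 667 mm⁴.
By symmetry the centroid is at mid-width, x̄ = 60 mm.
All pieces are centred on the centroidal y-axis, so I = ΣĪ (holes subtracted) = 10 703 333 mm⁴.

I_y ≈ 1.070 × 10⁷ mm⁴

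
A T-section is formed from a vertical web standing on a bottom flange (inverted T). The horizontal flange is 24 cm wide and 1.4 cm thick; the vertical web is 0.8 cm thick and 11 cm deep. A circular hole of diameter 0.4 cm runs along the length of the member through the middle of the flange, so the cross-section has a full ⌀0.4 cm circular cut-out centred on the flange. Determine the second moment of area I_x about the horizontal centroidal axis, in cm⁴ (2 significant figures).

Break the section into simple shapes (no overlaps), measuring from the bottom-left corner of the bounding box.
Flange: 24 × 1.4, A = 33.6 cm², y = 0.7 cm, Ī = 5.488 cm⁴.
Web: 0.8 × 11, A = 8.8 cm², y = 6.9 cm, Ī = 88.73 cm⁴.
Hole (subtracted): ⌀0.4, A = 0.1257 cm², y = 0.7 cm, Ī = 0.001257 cm⁴.
Centroid: ȳ = ΣA·y / ΣA = 1.991 cm.
Transfer each piece to the horizontal centroidal axis using Ī + A·d² with d = y − 1.991:
  flange: d = -1.291 cm → contributes +61.46 cm⁴
  web: d = 4.909 cm → contributes +300.8 cm⁴
  hole: d = -1.291 cm → contributes −0.2106 cm⁴
Total I = 362.1 cm⁴.

I_x ≈ 360 cm⁴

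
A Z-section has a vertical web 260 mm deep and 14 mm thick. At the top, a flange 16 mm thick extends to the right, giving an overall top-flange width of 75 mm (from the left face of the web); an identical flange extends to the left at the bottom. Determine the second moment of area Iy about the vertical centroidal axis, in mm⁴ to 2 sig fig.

Iy ≈ 3.4 × 10⁶ mm⁴

Decompose the section into non-overlapping parts with the origin at the bottom-left of its bounding rectangle.
Web: 14 × 260, A = 3 640 mm², x = 68 mm, Ī = 59 453 mm⁴.
Top flange (beyond web): 61 × 16, A = 976 mm², x = 105.5 mm, Ī = 302 641 mm⁴.
Bottom flange (beyond web): 61 × 16, A = 976 mm², x = 30.5 mm, Ī = 302 641 mm⁴.
Centroid: x̄ = ΣA·x / ΣA = 68 mm.
Transfer each piece to the vertical centroidal axis using Ī + A·d² with d = x − 68:
  web: d = 0 mm → contributes +59 453 mm⁴
  top flange (beyond web): d = 37.5 mm → contributes +1 675 141 mm⁴
  bottom flange (beyond web): d = -37.5 mm → contributes +1 675 141 mm⁴
Total I = 3 409 736 mm⁴.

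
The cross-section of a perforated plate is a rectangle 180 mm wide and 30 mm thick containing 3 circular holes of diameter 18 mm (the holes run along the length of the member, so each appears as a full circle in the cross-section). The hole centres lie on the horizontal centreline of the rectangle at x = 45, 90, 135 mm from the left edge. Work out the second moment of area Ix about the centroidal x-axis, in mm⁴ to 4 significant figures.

Ix ≈ 3.895 × 10⁵ mm⁴

Treat the section as a set of non-overlapping primitives; coordinates are from the bounding-box lower-left.
Plate: 180 × 30, A = 5 400 mm², y = 15 mm, Ī = 405 000 mm⁴.
Hole 1 (subtracted): ⌀18, A = 254.469 mm², y = 15 mm, Ī = 5 153 mm⁴.
Hole 2 (subtracted): ⌀18, A = 254.469 mm², y = 15 mm, Ī = 5 153 mm⁴.
Hole 3 (subtracted): ⌀18, A = 254.469 mm², y = 15 mm, Ī = 5 153 mm⁴.
By symmetry the centroid is at mid-height, ȳ = 15 mm.
All pieces are centred on the centroidal x-axis, so I = ΣĪ (holes subtracted) = 389 541 mm⁴.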